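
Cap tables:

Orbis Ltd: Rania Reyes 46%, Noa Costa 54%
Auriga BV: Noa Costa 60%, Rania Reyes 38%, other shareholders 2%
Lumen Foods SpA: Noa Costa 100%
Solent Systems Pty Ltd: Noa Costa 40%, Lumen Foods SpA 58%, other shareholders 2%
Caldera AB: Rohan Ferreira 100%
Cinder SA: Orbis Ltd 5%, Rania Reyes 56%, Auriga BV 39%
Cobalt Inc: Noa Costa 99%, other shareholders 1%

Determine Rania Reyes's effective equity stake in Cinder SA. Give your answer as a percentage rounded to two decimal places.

Rania reaches Cinder along 3 paths.
Via Orbis: 46% × 5% = 2.3%.
Direct stake: 56% = 56%.
Via Auriga: 38% × 39% = 14.82%.
Total: 2.3% + 56% + 14.82% = 73.12%.

73.12%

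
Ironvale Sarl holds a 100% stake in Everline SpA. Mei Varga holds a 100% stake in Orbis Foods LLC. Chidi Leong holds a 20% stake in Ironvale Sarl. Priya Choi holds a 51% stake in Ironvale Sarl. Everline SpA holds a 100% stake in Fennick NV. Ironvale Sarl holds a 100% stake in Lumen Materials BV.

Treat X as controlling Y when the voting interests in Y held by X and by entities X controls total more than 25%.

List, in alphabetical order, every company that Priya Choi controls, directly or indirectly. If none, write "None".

Everline SpA, Fennick NV, Ironvale Sarl, Lumen Materials BV

Priya holds 51% of Ironvale, so Priya controls Ironvale.
Ironvale holds 100% of Everline, so Priya controls Everline.
Ironvale holds 100% of Lumen, so Priya controls Lumen.
Everline holds 100% of Fennick, so Priya controls Fennick.
No other company's threshold is met.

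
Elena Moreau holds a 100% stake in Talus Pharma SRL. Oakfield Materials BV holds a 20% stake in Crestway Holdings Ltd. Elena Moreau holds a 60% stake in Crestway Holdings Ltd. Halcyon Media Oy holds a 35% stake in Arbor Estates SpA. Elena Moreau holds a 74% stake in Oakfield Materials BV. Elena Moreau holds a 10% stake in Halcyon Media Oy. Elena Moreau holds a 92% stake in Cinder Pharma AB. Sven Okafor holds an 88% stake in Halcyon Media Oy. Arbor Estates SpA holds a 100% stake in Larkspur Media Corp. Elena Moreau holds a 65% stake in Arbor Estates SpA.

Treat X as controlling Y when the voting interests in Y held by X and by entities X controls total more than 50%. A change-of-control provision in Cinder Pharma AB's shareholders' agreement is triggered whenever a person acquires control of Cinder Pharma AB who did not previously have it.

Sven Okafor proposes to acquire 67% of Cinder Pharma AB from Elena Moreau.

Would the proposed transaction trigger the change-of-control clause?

Yes

The purchase adds only to Sven's holdings (Elena's stake shrinks), so Sven is the only person who could newly come to control Cinder.
Sven holds 88% of Halcyon, so Sven controls Halcyon.
Neither Sven nor any entity Sven controls holds any voting interest in Cinder.
So before the transaction, Sven does not control Cinder.
After the purchase, Sven holds 67% of Cinder directly, and Elena's stake falls to 25%.
Sven holds 67% of Cinder, so Sven controls Cinder.
Sven did not control Cinder before and does after, so the clause is triggered.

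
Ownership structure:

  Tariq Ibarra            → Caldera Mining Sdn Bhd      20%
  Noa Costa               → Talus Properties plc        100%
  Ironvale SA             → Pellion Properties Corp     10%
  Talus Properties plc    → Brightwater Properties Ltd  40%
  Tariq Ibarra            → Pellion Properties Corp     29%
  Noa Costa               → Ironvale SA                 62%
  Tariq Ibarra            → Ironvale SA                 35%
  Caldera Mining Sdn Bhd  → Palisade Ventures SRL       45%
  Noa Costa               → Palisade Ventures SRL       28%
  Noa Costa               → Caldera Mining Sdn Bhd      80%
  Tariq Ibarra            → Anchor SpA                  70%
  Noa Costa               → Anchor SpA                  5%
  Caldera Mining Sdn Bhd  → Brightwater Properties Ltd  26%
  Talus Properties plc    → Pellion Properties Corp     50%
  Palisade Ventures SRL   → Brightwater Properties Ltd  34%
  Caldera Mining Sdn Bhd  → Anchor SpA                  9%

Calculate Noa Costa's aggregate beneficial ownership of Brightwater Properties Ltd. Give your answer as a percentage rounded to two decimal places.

Noa reaches Brightwater along 4 paths.
Via Talus: 100% × 40% = 40%.
Via Caldera: 80% × 26% = 20.8%.
Via Caldera → Palisade: 80% × 45% × 34% = 12.24%.
Via Palisade: 28% × 34% = 9.52%.
Total: 40% + 20.8% + 12.24% + 9.52% = 82.56%.

82.56%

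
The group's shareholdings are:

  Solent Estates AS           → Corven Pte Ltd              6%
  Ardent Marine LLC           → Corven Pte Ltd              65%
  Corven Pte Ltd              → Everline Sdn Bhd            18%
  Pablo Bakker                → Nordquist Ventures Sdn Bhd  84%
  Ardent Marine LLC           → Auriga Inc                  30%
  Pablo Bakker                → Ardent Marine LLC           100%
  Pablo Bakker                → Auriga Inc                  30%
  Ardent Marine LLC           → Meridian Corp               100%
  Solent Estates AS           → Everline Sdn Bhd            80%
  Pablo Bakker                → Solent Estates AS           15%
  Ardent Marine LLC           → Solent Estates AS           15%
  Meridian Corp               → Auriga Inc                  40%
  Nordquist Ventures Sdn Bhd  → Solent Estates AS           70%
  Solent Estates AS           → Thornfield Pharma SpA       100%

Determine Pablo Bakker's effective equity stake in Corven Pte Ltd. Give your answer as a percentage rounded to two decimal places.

70.33%

Pablo reaches Corven along 4 paths.
Via Solent: 15% × 6% = 0.9%.
Via Nordquist → Solent: 84% × 70% × 6% = 3.528%.
Via Ardent → Solent: 100% × 15% × 6% = 0.9%.
Via Ardent: 100% × 65% = 65%.
Total: 0.9% + 3.528% + 0.9% + 65% = 70.328%.
Rounded: 70.33%.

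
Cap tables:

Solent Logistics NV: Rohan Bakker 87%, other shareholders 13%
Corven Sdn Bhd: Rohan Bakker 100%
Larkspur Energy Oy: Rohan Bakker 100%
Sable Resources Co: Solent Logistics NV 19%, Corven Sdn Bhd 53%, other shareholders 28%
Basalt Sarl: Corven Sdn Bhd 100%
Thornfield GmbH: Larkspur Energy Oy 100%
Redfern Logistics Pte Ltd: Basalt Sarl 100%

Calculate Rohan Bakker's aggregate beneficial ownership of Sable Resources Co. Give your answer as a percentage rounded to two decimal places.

Rohan reaches Sable along 2 paths.
Via Solent: 87% × 19% = 16.53%.
Via Corven: 100% × 53% = 53%.
Total: 16.53% + 53% = 69.53%.

69.53%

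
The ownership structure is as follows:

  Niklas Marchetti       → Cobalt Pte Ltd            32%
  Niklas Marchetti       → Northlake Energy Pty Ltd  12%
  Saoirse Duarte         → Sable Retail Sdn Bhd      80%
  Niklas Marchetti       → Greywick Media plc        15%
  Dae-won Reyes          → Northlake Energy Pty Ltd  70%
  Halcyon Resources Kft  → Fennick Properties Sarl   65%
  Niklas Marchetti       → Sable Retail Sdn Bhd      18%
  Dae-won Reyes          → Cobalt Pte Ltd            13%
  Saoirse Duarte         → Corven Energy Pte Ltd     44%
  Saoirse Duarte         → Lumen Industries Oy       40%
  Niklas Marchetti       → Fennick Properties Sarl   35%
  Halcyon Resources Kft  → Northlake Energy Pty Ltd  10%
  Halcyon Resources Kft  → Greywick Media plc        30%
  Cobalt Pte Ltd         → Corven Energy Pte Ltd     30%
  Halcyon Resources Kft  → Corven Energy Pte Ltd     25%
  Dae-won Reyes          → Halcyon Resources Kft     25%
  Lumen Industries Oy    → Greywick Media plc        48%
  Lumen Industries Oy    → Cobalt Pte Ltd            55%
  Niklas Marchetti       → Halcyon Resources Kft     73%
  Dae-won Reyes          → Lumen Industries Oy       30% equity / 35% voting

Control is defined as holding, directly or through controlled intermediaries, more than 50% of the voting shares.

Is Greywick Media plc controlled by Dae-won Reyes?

No

Dae-won holds 70% of Northlake, so Dae-won controls Northlake.
Neither Dae-won nor any entity Dae-won controls holds any voting interest in Greywick.
So Dae-won does not control Greywick.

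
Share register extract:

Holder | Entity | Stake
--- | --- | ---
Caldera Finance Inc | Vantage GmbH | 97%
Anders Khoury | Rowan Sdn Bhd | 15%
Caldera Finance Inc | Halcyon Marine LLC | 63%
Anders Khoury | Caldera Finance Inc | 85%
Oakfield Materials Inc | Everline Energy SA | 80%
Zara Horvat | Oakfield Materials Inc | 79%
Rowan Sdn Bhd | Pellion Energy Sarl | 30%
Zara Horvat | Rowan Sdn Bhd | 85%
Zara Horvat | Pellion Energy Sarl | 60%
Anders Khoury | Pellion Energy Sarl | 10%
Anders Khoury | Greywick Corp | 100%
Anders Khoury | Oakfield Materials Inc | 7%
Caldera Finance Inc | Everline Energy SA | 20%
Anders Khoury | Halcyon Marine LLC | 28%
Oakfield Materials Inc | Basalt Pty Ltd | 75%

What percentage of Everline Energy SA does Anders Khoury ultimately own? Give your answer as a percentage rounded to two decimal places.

Anders reaches Everline along 2 paths.
Via Caldera: 85% × 20% = 17%.
Via Oakfield: 7% × 80% = 5.6%.
Total: 17% + 5.6% = 22.6%.
Rounded: 22.60%.

22.60%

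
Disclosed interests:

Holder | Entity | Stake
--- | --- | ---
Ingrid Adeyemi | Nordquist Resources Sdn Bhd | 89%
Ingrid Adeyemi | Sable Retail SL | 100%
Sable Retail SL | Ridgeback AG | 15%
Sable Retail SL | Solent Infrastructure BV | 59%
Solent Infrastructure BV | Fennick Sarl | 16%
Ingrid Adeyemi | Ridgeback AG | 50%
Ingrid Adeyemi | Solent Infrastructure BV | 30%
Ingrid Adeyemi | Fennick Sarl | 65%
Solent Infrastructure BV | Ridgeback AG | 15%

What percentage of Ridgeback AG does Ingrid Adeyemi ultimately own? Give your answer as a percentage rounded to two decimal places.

78.35%

Ingrid reaches Ridgeback along 4 paths.
Via Solent: 30% × 15% = 4.5%.
Via Sable → Solent: 100% × 59% × 15% = 8.85%.
Via Sable: 100% × 15% = 15%.
Direct stake: 50% = 50%.
Total: 4.5% + 8.85% + 15% + 50% = 78.35%.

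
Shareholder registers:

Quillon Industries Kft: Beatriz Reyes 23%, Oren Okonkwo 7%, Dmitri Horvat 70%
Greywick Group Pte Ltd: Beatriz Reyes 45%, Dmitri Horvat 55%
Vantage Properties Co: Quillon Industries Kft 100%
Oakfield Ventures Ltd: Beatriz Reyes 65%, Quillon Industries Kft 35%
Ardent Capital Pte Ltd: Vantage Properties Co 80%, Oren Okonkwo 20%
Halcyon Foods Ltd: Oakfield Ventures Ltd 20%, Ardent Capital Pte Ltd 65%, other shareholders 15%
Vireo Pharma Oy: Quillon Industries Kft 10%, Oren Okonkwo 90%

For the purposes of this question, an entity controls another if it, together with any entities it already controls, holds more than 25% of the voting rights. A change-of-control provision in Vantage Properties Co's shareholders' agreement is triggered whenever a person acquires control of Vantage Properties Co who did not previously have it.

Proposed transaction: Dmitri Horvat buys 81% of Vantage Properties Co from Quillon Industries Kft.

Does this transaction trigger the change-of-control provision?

The purchase adds only to Dmitri's holdings (Quillon's stake shrinks), so Dmitri is the only person who could newly come to control Vantage.
Dmitri holds 70% of Quillon, so Dmitri controls Quillon.
Quillon holds 100% of Vantage, so Dmitri controls Vantage.
So Dmitri already controls Vantage before the transaction.
After the purchase, Dmitri holds 81% of Vantage directly, and Quillon's stake falls to 19%.
Dmitri controlled Vantage already, so this is not a new person acquiring control; every other person's position is unchanged or reduced.
No new person acquires control, so the clause is not triggered.

No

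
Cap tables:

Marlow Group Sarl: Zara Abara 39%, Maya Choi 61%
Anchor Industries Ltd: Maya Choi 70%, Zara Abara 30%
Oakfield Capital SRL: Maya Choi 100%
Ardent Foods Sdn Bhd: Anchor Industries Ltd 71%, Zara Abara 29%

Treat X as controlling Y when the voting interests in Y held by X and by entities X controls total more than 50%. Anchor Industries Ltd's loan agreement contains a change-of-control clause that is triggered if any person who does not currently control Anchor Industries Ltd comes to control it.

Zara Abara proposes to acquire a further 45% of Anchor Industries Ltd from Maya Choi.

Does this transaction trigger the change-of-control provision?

The purchase adds only to Zara's holdings (Maya's stake shrinks), so Zara is the only person who could newly come to control Anchor.
Zara's largest direct stake is 39% in Marlow, which does not meet the threshold, so Zara controls no company.
In Anchor, Zara's side holds only 30%, not > 50%.
So before the transaction, Zara does not control Anchor.
After the purchase, Zara's direct stake in Anchor rises to 30% + 45% = 75%, and Maya's stake falls to 25%.
Zara holds 75% of Anchor, so Zara controls Anchor.
Zara did not control Anchor before and does after, so the clause is triggered.

Yes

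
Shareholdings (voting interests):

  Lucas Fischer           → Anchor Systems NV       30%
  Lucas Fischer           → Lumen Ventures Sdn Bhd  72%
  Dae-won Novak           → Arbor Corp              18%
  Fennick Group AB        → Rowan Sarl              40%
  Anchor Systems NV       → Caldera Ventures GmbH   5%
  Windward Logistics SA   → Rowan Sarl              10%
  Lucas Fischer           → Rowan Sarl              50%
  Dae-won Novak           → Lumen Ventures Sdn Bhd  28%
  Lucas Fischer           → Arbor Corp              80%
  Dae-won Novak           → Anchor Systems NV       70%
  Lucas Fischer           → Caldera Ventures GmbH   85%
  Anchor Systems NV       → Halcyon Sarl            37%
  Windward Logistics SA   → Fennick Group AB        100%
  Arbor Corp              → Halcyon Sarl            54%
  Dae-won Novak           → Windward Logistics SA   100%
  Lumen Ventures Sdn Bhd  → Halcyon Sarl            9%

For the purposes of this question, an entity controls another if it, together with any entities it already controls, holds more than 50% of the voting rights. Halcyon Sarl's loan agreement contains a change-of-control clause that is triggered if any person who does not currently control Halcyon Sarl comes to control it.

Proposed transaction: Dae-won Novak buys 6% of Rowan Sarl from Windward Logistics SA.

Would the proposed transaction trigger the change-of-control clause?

The purchase adds only to Dae-won's holdings (Windward's stake shrinks), so Dae-won is the only person who could newly come to control Halcyon.
Dae-won holds 70% of Anchor, so Dae-won controls Anchor.
Dae-won holds 100% of Windward, so Dae-won controls Windward.
Windward holds 100% of Fennick, so Dae-won controls Fennick.
In Halcyon, Dae-won's side holds only 37%, not > 50%.
So before the transaction, Dae-won does not control Halcyon.
After the purchase, Dae-won holds 6% of Rowan directly, and Windward's stake falls to 4%.
Dae-won's side now holds 4% + 40% + 6% = 50% of Rowan, not > 50%, so Dae-won still does not control Rowan.
After the transaction, Dae-won's side holds 37% of Halcyon, not > 50%, so Dae-won still does not control Halcyon.
No new person acquires control, so the clause is not triggered.

No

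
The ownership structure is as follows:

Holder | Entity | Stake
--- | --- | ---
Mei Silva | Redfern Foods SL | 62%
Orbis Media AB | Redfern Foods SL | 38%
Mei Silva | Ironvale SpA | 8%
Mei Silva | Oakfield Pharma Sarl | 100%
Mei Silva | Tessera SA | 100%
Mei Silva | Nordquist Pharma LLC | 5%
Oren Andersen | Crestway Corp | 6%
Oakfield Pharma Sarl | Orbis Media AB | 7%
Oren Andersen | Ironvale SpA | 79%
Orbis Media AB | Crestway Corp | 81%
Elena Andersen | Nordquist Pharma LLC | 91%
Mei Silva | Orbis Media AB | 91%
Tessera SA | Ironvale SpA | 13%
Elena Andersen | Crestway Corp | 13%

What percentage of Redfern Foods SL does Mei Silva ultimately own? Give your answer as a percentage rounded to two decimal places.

99.24%

Mei reaches Redfern along 3 paths.
Via Orbis: 91% × 38% = 34.58%.
Via Oakfield → Orbis: 100% × 7% × 38% = 2.66%.
Direct stake: 62% = 62%.
Total: 34.58% + 2.66% + 62% = 99.24%.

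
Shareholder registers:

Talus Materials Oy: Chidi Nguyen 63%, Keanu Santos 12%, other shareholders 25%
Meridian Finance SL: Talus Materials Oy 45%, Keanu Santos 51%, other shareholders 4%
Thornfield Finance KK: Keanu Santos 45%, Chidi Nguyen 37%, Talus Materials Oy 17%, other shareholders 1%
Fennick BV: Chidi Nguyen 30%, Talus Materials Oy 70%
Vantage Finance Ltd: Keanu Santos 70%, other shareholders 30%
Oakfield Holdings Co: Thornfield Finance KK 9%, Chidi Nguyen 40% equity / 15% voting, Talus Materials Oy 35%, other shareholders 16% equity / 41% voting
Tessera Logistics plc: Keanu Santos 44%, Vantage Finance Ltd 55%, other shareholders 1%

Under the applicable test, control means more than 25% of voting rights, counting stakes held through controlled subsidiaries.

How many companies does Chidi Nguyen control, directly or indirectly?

5

Chidi holds 63% of Talus, so Chidi controls Talus.
Talus holds 45% of Meridian, so Chidi controls Meridian.
Chidi and Talus together hold 37% + 17% = 54% of Thornfield, so Chidi controls Thornfield.
Chidi and Talus together hold 30% + 70% = 100% of Fennick, so Chidi controls Fennick.
Thornfield and Chidi and Talus together hold 9% + 15% + 35% = 59% of Oakfield, so Chidi controls Oakfield.
No other company's threshold is met.
Chidi controls 5 companies.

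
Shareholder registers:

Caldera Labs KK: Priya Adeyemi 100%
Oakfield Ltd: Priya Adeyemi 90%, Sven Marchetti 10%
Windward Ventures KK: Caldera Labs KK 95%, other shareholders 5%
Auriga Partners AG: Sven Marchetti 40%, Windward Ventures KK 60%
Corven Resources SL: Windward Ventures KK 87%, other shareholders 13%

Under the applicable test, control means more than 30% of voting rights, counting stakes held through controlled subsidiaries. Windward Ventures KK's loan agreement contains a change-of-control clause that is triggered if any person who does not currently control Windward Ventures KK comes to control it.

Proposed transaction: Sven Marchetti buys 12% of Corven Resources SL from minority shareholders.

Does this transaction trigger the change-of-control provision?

The purchase changes only Sven's holdings, so Sven is the only person who could newly come to control Windward.
Sven holds 40% of Auriga, so Sven controls Auriga.
Neither Sven nor any entity Sven controls holds any voting interest in Windward.
So before the transaction, Sven does not control Windward.
After the purchase, Sven holds 12% of Corven directly.
Sven's side now holds 12% of Corven, not > 30%, so Sven still does not control Corven.
After the transaction, neither Sven nor any entity Sven controls holds a voting interest in Windward, so Sven still does not control it.
No new person acquires control, so the clause is not triggered.

No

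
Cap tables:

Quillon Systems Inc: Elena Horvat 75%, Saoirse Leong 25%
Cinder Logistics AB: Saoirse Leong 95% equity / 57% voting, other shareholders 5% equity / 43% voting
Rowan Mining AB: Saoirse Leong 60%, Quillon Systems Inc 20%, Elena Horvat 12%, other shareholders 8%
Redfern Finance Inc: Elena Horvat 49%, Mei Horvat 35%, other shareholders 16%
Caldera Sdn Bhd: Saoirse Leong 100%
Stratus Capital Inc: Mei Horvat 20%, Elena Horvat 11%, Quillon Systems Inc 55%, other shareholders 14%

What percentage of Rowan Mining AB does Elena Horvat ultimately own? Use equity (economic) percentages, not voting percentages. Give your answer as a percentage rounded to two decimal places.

27.00%

Elena reaches Rowan along 2 paths.
Via Quillon: 75% × 20% = 15%.
Direct stake: 12% = 12%.
Total: 15% + 12% = 27%.
Rounded: 27.00%.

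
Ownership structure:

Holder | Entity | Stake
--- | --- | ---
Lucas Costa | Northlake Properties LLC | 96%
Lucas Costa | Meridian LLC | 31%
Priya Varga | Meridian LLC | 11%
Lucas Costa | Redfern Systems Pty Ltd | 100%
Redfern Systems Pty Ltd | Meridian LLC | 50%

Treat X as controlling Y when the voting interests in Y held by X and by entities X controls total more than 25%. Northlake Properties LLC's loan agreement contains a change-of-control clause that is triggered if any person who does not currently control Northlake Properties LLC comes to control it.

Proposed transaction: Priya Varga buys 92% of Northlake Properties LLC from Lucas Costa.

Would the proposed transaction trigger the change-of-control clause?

Yes

The purchase adds only to Priya's holdings (Lucas's stake shrinks), so Priya is the only person who could newly come to control Northlake.
Priya's largest direct stake is 11% in Meridian, which does not meet the threshold, so Priya controls no company.
Neither Priya nor any entity Priya controls holds any voting interest in Northlake.
So before the transaction, Priya does not control Northlake.
After the purchase, Priya holds 92% of Northlake directly, and Lucas's stake falls to 4%.
Priya holds 92% of Northlake, so Priya controls Northlake.
Priya did not control Northlake before and does after, so the clause is triggered.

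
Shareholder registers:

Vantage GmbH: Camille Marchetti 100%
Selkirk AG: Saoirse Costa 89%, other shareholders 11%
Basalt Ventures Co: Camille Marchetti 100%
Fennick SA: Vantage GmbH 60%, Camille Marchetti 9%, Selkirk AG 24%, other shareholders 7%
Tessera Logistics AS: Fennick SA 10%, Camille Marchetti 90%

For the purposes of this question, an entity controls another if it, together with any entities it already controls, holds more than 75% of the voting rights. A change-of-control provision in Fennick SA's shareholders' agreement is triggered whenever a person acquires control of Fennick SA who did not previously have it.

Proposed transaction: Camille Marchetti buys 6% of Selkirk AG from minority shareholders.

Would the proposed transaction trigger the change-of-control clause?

The purchase changes only Camille's holdings, so Camille is the only person who could newly come to control Fennick.
Camille holds 100% of Vantage, so Camille controls Vantage.
Camille holds 100% of Basalt, so Camille controls Basalt.
Camille holds 90% of Tessera, so Camille controls Tessera.
In Fennick, Camille's side holds only 60% + 9% = 69%, not > 75%.
So before the transaction, Camille does not control Fennick.
After the purchase, Camille holds 6% of Selkirk directly.
Camille's side now holds 6% of Selkirk, not > 75%, so Camille still does not control Selkirk.
After the transaction, Camille's side holds 60% + 9% = 69% of Fennick, not > 75%, so Camille still does not control Fennick.
No new person acquires control, so the clause is not triggered.

No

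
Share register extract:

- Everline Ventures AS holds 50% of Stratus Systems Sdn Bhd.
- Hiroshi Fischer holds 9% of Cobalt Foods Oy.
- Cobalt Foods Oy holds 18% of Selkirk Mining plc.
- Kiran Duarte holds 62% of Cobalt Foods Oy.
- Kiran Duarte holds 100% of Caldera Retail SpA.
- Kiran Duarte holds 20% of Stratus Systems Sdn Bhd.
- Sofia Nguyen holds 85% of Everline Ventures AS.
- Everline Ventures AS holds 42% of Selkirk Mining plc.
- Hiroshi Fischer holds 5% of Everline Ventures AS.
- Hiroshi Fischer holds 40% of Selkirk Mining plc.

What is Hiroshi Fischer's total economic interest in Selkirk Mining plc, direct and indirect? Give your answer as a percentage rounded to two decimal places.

Hiroshi reaches Selkirk along 3 paths.
Via Everline: 5% × 42% = 2.1%.
Via Cobalt: 9% × 18% = 1.62%.
Direct stake: 40% = 40%.
Total: 2.1% + 1.62% + 40% = 43.72%.

43.72%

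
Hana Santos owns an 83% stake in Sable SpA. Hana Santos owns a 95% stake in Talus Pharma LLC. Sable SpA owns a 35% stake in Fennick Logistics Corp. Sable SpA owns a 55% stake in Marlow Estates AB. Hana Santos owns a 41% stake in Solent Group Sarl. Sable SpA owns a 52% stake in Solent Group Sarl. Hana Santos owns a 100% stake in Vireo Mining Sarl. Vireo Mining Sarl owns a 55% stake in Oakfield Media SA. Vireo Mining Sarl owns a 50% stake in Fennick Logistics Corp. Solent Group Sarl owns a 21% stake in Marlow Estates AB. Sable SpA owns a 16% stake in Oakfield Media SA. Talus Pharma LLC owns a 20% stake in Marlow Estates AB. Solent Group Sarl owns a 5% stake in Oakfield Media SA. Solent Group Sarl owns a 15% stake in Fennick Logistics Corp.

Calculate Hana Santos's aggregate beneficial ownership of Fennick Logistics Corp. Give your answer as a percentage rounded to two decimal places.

91.67%

Hana reaches Fennick along 4 paths.
Via Vireo: 100% × 50% = 50%.
Via Sable: 83% × 35% = 29.05%.
Via Solent: 41% × 15% = 6.15%.
Via Sable → Solent: 83% × 52% × 15% = 6.474%.
Total: 50% + 29.05% + 6.15% + 6.474% = 91.674%.
Rounded: 91.67%.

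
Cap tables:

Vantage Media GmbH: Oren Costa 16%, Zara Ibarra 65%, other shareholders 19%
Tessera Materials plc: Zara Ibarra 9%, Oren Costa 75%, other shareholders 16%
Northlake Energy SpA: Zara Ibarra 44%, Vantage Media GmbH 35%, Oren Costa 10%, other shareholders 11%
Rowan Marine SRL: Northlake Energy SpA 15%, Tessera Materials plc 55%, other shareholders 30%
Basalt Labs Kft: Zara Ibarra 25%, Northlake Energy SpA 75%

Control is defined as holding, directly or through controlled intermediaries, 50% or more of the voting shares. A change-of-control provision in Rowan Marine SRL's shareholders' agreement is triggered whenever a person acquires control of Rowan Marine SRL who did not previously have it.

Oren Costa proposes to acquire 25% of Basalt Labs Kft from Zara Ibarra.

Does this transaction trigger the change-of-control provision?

No

The purchase adds only to Oren's holdings (Zara's stake shrinks), so Oren is the only person who could newly come to control Rowan.
Oren holds 75% of Tessera, so Oren controls Tessera.
Tessera holds 55% of Rowan, so Oren controls Rowan.
So Oren already controls Rowan before the transaction.
After the purchase, Oren holds 25% of Basalt directly, and Zara's stake falls to 0%.
Oren controlled Rowan already, so this is not a new person acquiring control; every other person's position is unchanged or reduced.
No new person acquires control, so the clause is not triggered.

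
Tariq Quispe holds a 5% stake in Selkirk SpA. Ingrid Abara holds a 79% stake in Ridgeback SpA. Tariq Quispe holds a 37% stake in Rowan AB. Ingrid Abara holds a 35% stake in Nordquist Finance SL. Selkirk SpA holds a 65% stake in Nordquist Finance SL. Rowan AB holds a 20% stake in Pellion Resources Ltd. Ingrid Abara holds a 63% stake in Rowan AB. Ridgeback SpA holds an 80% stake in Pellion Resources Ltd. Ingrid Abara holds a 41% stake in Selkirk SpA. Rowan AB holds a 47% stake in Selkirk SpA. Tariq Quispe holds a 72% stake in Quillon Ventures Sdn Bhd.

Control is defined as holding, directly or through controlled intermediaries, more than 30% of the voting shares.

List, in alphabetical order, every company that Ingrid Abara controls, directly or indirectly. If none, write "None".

Nordquist Finance SL, Pellion Resources Ltd, Ridgeback SpA, Rowan AB, Selkirk SpA

Ingrid holds 63% of Rowan, so Ingrid controls Rowan.
Rowan and Ingrid together hold 47% + 41% = 88% of Selkirk, so Ingrid controls Selkirk.
Ingrid holds 79% of Ridgeback, so Ingrid controls Ridgeback.
Ridgeback and Rowan together hold 80% + 20% = 100% of Pellion, so Ingrid controls Pellion.
Selkirk and Ingrid together hold 65% + 35% = 100% of Nordquist, so Ingrid controls Nordquist.
No other company's threshold is met.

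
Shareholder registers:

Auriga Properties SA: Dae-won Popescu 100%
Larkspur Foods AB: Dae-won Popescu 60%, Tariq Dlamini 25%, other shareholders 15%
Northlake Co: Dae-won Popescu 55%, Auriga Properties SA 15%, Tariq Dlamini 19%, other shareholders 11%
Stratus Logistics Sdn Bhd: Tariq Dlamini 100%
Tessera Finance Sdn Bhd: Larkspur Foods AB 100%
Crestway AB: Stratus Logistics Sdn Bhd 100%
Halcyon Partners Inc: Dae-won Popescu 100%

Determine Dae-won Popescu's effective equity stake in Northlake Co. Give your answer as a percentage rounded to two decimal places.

70.00%

Dae-won reaches Northlake along 2 paths.
Direct stake: 55% = 55%.
Via Auriga: 100% × 15% = 15%.
Total: 55% + 15% = 70%.
Rounded: 70.00%.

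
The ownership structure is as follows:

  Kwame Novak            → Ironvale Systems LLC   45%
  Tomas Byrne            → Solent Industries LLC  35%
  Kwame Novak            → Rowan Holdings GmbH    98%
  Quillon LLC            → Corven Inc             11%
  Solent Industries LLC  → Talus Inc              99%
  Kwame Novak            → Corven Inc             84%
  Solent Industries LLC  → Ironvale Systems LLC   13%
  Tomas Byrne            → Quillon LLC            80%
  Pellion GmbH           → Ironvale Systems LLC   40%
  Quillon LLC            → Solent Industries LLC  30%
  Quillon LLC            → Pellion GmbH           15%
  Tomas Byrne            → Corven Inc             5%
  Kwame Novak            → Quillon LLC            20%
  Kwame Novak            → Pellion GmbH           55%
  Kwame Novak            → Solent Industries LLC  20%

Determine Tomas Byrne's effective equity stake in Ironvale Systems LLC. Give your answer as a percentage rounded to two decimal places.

Tomas reaches Ironvale along 3 paths.
Via Quillon → Pellion: 80% × 15% × 40% = 4.8%.
Via Quillon → Solent: 80% × 30% × 13% = 3.12%.
Via Solent: 35% × 13% = 4.55%.
Total: 4.8% + 3.12% + 4.55% = 12.47%.

12.47%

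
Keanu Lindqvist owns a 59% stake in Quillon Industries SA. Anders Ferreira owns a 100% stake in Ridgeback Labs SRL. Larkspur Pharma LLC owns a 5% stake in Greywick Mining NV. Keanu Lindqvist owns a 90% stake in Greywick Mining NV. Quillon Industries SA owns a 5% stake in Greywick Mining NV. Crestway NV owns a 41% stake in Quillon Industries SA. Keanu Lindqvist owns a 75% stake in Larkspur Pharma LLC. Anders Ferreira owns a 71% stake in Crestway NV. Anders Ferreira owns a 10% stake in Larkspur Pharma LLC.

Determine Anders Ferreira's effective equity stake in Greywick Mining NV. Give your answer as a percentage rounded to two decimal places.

Anders reaches Greywick along 2 paths.
Via Larkspur: 10% × 5% = 0.5%.
Via Crestway → Quillon: 71% × 41% × 5% = 1.4555%.
Total: 0.5% + 1.4555% = 1.9555%.
Rounded: 1.96%.

1.96%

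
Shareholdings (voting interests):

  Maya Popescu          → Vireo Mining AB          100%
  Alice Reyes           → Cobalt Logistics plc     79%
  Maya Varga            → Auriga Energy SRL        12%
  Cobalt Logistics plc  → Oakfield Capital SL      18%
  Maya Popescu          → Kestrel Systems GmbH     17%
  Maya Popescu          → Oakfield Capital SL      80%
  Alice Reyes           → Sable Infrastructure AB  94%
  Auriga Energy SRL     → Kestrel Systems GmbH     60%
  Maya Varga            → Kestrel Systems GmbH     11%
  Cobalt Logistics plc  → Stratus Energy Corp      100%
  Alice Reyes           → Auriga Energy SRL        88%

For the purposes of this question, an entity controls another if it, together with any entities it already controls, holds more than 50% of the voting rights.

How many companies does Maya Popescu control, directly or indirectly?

2

Maya Popescu holds 80% of Oakfield, so Maya Popescu controls Oakfield.
Maya Popescu holds 100% of Vireo, so Maya Popescu controls Vireo.
No other company's threshold is met.
Maya Popescu controls 2 companies.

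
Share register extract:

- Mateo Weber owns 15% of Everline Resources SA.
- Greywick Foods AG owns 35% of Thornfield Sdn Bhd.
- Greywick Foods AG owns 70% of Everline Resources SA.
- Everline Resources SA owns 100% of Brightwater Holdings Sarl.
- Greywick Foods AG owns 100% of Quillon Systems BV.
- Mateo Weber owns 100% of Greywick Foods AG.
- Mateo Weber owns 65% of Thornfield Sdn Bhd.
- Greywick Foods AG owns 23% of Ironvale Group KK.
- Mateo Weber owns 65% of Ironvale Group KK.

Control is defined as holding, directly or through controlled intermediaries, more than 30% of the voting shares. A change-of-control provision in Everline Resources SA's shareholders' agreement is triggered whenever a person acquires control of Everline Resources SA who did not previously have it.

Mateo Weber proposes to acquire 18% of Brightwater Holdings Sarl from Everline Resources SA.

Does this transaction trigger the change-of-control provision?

No

The purchase adds only to Mateo's holdings (Everline's stake shrinks), so Mateo is the only person who could newly come to control Everline.
Mateo holds 100% of Greywick, so Mateo controls Greywick.
Greywick and Mateo together hold 70% + 15% = 85% of Everline, so Mateo controls Everline.
So Mateo already controls Everline before the transaction.
After the purchase, Mateo holds 18% of Brightwater directly, and Everline's stake falls to 82%.
Mateo controlled Everline already, so this is not a new person acquiring control; every other person's position is unchanged or reduced.
No new person acquires control, so the clause is not triggered.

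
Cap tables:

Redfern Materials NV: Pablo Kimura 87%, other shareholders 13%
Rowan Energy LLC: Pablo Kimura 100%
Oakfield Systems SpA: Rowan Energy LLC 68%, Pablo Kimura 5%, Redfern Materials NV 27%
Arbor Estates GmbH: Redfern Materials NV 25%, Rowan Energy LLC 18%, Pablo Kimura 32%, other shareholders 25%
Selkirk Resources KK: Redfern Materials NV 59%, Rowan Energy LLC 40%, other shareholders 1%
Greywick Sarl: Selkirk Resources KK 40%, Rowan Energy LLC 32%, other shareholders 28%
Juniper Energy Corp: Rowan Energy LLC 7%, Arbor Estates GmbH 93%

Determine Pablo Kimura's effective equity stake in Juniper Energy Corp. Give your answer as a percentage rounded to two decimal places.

Pablo reaches Juniper along 4 paths.
Via Rowan: 100% × 7% = 7%.
Via Redfern → Arbor: 87% × 25% × 93% = 20.2275%.
Via Rowan → Arbor: 100% × 18% × 93% = 16.74%.
Via Arbor: 32% × 93% = 29.76%.
Total: 7% + 20.2275% + 16.74% + 29.76% = 73.7275%.
Rounded: 73.73%.

73.73%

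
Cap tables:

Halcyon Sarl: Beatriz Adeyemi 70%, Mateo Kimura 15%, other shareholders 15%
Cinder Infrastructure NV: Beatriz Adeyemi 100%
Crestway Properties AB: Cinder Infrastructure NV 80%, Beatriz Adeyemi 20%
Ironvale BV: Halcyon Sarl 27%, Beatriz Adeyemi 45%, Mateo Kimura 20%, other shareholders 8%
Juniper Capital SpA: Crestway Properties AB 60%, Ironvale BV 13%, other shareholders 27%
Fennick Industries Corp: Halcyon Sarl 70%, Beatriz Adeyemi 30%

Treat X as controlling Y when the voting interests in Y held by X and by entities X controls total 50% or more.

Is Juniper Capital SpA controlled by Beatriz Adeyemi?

Beatriz holds 100% of Cinder, so Beatriz controls Cinder.
Cinder and Beatriz together hold 80% + 20% = 100% of Crestway, so Beatriz controls Crestway.
Beatriz holds 70% of Halcyon, so Beatriz controls Halcyon.
Halcyon and Beatriz together hold 27% + 45% = 72% of Ironvale, so Beatriz controls Ironvale.
Crestway and Ironvale together hold 60% + 13% = 73% of Juniper, so Beatriz controls Juniper.

Yes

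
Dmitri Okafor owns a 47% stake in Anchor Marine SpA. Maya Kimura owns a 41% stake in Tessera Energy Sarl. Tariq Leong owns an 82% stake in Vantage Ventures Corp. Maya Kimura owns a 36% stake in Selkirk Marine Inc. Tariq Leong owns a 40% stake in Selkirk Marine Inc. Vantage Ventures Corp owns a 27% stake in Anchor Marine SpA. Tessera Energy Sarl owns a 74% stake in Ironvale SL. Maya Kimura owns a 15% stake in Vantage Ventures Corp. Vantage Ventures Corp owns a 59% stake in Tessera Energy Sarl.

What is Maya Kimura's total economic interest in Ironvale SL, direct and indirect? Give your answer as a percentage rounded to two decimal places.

Maya reaches Ironvale along 2 paths.
Via Tessera: 41% × 74% = 30.34%.
Via Vantage → Tessera: 15% × 59% × 74% = 6.549%.
Total: 30.34% + 6.549% = 36.889%.
Rounded: 36.89%.

36.89%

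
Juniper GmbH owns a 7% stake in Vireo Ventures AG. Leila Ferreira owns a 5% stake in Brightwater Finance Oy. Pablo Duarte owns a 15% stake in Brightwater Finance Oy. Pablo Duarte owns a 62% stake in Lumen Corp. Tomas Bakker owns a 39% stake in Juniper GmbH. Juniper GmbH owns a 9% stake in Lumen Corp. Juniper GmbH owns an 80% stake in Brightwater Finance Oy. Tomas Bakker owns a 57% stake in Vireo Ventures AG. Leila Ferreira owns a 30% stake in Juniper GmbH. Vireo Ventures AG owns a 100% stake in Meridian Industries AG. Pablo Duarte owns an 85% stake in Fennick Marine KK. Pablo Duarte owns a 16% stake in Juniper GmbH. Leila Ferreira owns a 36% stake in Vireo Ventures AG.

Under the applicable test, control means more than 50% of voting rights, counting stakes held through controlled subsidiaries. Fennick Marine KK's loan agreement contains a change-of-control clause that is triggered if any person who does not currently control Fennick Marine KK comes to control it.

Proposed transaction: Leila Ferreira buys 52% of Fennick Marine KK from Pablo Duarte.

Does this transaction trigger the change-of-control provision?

Yes

The purchase adds only to Leila's holdings (Pablo's stake shrinks), so Leila is the only person who could newly come to control Fennick.
Leila's largest direct stake is 36% in Vireo, which does not meet the threshold, so Leila controls no company.
Neither Leila nor any entity Leila controls holds any voting interest in Fennick.
So before the transaction, Leila does not control Fennick.
After the purchase, Leila holds 52% of Fennick directly, and Pablo's stake falls to 33%.
Leila holds 52% of Fennick, so Leila controls Fennick.
Leila did not control Fennick before and does after, so the clause is triggered.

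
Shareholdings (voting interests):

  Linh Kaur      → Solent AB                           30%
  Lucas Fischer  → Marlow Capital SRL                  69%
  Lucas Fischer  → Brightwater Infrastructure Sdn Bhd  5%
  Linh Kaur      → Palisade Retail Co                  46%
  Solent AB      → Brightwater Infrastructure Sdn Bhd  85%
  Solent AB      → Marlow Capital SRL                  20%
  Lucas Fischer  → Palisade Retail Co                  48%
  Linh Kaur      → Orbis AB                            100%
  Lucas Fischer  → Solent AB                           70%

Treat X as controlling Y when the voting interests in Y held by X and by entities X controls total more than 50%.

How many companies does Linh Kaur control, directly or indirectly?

Linh holds 100% of Orbis, so Linh controls Orbis.
No other company's threshold is met.
Linh controls 1 company.

1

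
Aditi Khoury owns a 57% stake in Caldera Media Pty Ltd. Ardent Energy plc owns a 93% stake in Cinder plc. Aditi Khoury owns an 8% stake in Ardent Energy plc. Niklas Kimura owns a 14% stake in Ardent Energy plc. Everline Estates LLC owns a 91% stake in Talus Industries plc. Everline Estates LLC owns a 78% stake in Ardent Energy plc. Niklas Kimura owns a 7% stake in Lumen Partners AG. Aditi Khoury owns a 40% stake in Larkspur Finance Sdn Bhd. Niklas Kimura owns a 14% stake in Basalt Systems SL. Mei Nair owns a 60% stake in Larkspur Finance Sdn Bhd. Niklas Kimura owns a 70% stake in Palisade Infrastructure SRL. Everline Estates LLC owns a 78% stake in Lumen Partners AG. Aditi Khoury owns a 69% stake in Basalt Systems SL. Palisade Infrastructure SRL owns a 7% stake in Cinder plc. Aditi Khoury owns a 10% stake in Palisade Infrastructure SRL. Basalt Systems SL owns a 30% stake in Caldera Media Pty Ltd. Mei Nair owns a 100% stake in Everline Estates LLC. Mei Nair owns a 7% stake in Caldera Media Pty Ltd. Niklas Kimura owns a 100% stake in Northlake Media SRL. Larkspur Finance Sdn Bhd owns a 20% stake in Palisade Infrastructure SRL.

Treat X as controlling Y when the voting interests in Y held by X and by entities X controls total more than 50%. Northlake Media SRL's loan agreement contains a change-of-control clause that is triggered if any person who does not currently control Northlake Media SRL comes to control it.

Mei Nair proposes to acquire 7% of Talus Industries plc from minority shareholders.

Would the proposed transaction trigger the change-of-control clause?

No

The purchase changes only Mei's holdings, so Mei is the only person who could newly come to control Northlake.
Mei holds 60% of Larkspur, so Mei controls Larkspur.
Mei holds 100% of Everline, so Mei controls Everline.
Everline holds 91% of Talus, so Mei controls Talus.
Everline holds 78% of Lumen, so Mei controls Lumen.
Everline holds 78% of Ardent, so Mei controls Ardent.
Ardent holds 93% of Cinder, so Mei controls Cinder.
Neither Mei nor any entity Mei controls holds any voting interest in Northlake.
So before the transaction, Mei does not control Northlake.
After the purchase, Mei holds 7% of Talus directly.
Everline and Mei together hold 91% + 7% = 98% of Talus, so Mei controls Talus.
After the transaction, neither Mei nor any entity Mei controls holds a voting interest in Northlake, so Mei still does not control it.
No new person acquires control, so the clause is not triggered.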